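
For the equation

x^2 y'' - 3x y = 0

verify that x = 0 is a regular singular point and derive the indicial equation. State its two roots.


Divide by x^2 to reach normal form y'' + P_1(x) y' + P_2(x) y = 0 with P_1(x) = 0 and P_2(x) = -3/x.
x = 0 is a singular point because the y-coefficient -3/x has a pole at x = 0.
It is a regular singular point because x P_1(x) = p(x) = 0 and x^2 P_2(x) = q(x) = -3x are polynomials, hence analytic at x = 0.
p(0) = 0,  q(0) = 0.
Indicial equation: r(r-1) + p(0) r + q(0) = 0, i.e. r^2 + (p(0) - 1) r + q(0) = 0, i.e. r^2 - 1 r = 0.
Discriminant: (-1)^2 - 4(0) = 1, so r = (1 ± 1)/2.
Solving: r_1 = 1, r_2 = 0.

indicial: r^2 - 1 r = 0; roots r_1 = 1, r_2 = 0


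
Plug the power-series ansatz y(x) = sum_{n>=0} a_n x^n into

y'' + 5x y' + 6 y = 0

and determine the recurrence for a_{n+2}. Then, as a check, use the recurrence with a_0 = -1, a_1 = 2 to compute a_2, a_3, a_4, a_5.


Substitute y = sum_n a_n x^n.
y''(x) has coefficient (n+2)(n+1) a_{n+2} at x^n;
5 x y'(x) has coefficient 5 n a_n at x^n (shift);
6 y(x) has coefficient 6 a_n at x^n.
Matching x^n: (n+2)(n+1) a_{n+2} + (5n + 6) a_n = 0.
Thus a_{n+2} = (-5n - 6) / ((n+1)(n+2)) * a_n.

Check with a_0 = -1, a_1 = 2 (apply the recurrence for n = 0, 1, 2, 3): a_0 = -1, a_1 = 2, a_2 = 3, a_3 = -11/3, a_4 = -4, a_5 = 77/20.

a_(n+2) = (-5n - 6) / ((n+1)(n+2)) * a_n; check: a_0 = -1, a_1 = 2, a_2 = 3, a_3 = -11/3, a_4 = -4, a_5 = 77/20


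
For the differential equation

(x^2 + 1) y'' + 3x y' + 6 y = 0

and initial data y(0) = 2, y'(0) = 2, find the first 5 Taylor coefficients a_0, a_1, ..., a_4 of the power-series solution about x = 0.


Ansatz: y(x) = sum_{n>=0} a_n x^n, so y'(x) = sum_{n>=1} n a_n x^(n-1) and y''(x) = sum_{n>=2} n(n-1) a_n x^(n-2).
Substitute into P(x) y'' + Q(x) y' + R(x) y = 0 with P(x) = x^2 + 1, Q(x) = 3x, R(x) = 6, and match powers of x.
Initial conditions: a_0 = 2, a_1 = 2.
Setting the coefficient of each power of x to zero and solving order by order (substituting the coefficients already found):
  x^0: 2 a_2 + 6 a_0 = 0  ->  2 a_2 = -6 a_0 = -12  ->  a_2 = -6
  x^1: 6 a_3 + 9 a_1 = 0  ->  6 a_3 = -9 a_1 = -18  ->  a_3 = -3
  x^2: 12 a_4 + 14 a_2 = 0  ->  12 a_4 = -14 a_2 = 84  ->  a_4 = 7
Truncated series: y(x) = 2 + 2 x - 6 x^2 - 3 x^3 + 7 x^4 + O(x^5).

a_0 = 2; a_1 = 2; a_2 = -6; a_3 = -3; a_4 = 7


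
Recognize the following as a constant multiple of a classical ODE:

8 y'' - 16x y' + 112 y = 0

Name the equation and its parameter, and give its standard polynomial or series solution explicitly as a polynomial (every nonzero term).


All three coefficients share the factor 8; dividing through by 8 gives  y'' - 2x y' + 14 y = 0.
This matches the Hermite equation y'' - 2x y' + 2n y = 0 with 2n = 14, so n = 7; the polynomial solution is H_7(x).
With y = sum_k a_k x^k, matching x^k gives (k+2)(k+1) a_{k+2} = 2(k - n) a_k = 2(k - 7) a_k. The right side vanishes at k = 7, so the series with the parity of 7 terminates at degree 7.
Standard normalization: leading coefficient of H_n is 2^n, so a_7 = 2^7 = 128. Work downward with a_k = (k+1)(k+2) a_{k+2} / (2(k - n)):
  a_5 = (6)(7)(128) / (2(5 - 7)) = 5376/(-4) = -1344
  a_3 = (4)(5)(-1344) / (2(3 - 7)) = -26880/(-8) = 3360
  a_1 = (2)(3)(3360) / (2(1 - 7)) = 20160/(-12) = -1680
Hence H_7(x) = 128 x^7 - 1344 x^5 + 3360 x^3 - 1680 x.

H_7(x); series = 128 x^7 - 1344 x^5 + 3360 x^3 - 1680 x


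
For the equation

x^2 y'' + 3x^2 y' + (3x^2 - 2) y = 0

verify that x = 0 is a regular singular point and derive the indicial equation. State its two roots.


Divide by x^2 to reach normal form y'' + P_1(x) y' + P_2(x) y = 0 with P_1(x) = 3 and P_2(x) = 3 - 2/x^2.
x = 0 is a singular point because the y-coefficient 3 - 2/x^2 has a pole at x = 0.
It is a regular singular point because x P_1(x) = p(x) = 3x and x^2 P_2(x) = q(x) = 3x^2 - 2 are polynomials, hence analytic at x = 0.
p(0) = 0,  q(0) = -2.
Indicial equation: r(r-1) + p(0) r + q(0) = 0, i.e. r^2 + (p(0) - 1) r + q(0) = 0, i.e. r^2 - 1 r - 2 = 0.
Discriminant: (-1)^2 - 4(-2) = 9, so r = (1 ± 3)/2.
Solving: r_1 = 2, r_2 = -1.

indicial: r^2 - 1 r - 2 = 0; roots r_1 = 2, r_2 = -1


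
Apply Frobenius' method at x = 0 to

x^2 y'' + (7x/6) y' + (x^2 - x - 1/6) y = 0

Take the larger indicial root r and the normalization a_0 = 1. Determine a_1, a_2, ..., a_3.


Write in Frobenius form y'' + (p(x)/x) y' + (q(x)/x^2) y = 0:
  p(x) = 7/6,  q(x) = x^2 - x - 1/6.
Indicial equation: r(r-1) + (7/6) r + (-1/6) = 0 -> roots r_1 = 1/3, r_2 = -1/2.
Take r = r_1 = 1/3. Let y(x) = x^r sum_{n>=0} a_n x^n with a_0 = 1.
Substitute y = x^r sum a_n x^n and match x^{r+n}. The recurrence is
  D(n) a_n - 1 a_{n-1} + 1 a_{n-2} = 0,  where D(n) = (r+n)(r+n-1) + (7/6)(r+n) + (-1/6).
  a_n = [1 a_{n-1} - 1 a_{n-2}] / D(n).
Since the indicial polynomial factors as (r - r_1)(r - r_2), D(n) = (r_1 + n - r_1)(r_1 + n - r_2) = n(n + 5/6).
Evaluating step by step (a_0 = 1):
  n = 1: D(1) = 1(1 + 5/6) = 11/6; numerator = 1(1) = 1; a_1 = (1)/(11/6) = 6/11
  n = 2: D(2) = 2(2 + 5/6) = 17/3; numerator = 1(6/11) - 1(1) = -5/11; a_2 = (-5/11)/(17/3) = -15/187
  n = 3: D(3) = 3(3 + 5/6) = 23/2; numerator = 1(-15/187) - 1(6/11) = -117/187; a_3 = (-117/187)/(23/2) = -234/4301

r = 1/3; a_0 = 1; a_1 = 6/11; a_2 = -15/187; a_3 = -234/4301


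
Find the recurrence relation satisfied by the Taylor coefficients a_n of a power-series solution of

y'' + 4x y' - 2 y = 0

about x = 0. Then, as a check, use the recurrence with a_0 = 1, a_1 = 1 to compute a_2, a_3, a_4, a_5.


Substitute y = sum_n a_n x^n.
y''(x) has coefficient (n+2)(n+1) a_{n+2} at x^n;
4 x y'(x) has coefficient 4 n a_n at x^n (shift);
-2 y(x) has coefficient -2 a_n at x^n.
Matching x^n: (n+2)(n+1) a_{n+2} + (4n - 2) a_n = 0.
Thus a_{n+2} = (-4n + 2) / ((n+1)(n+2)) * a_n.

Check with a_0 = 1, a_1 = 1 (apply the recurrence for n = 0, 1, 2, 3): a_0 = 1, a_1 = 1, a_2 = 1, a_3 = -1/3, a_4 = -1/2, a_5 = 1/6.

a_(n+2) = (-4n + 2) / ((n+1)(n+2)) * a_n; check: a_0 = 1, a_1 = 1, a_2 = 1, a_3 = -1/3, a_4 = -1/2, a_5 = 1/6


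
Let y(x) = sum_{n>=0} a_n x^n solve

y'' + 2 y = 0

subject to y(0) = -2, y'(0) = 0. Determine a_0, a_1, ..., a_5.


Ansatz: y(x) = sum_{n>=0} a_n x^n, so y'(x) = sum_{n>=1} n a_n x^(n-1) and y''(x) = sum_{n>=2} n(n-1) a_n x^(n-2).
Substitute into P(x) y'' + Q(x) y' + R(x) y = 0 with P(x) = 1, Q(x) = 0, R(x) = 2, and match powers of x.
Initial conditions: a_0 = -2, a_1 = 0.
Setting the coefficient of each power of x to zero and solving order by order (substituting the coefficients already found):
  x^0: 2 a_2 + 2 a_0 = 0  ->  2 a_2 = -2 a_0 = 4  ->  a_2 = 2
  x^1: 6 a_3 + 2 a_1 = 0  ->  6 a_3 = -2 a_1 = 0  ->  a_3 = 0
  x^2: 12 a_4 + 2 a_2 = 0  ->  12 a_4 = -2 a_2 = -4  ->  a_4 = -1/3
  x^3: 20 a_5 + 2 a_3 = 0  ->  20 a_5 = -2 a_3 = 0  ->  a_5 = 0
Truncated series: y(x) = -2 + 2 x^2 - (1/3) x^4 + O(x^6).

a_0 = -2; a_1 = 0; a_2 = 2; a_3 = 0; a_4 = -1/3; a_5 = 0


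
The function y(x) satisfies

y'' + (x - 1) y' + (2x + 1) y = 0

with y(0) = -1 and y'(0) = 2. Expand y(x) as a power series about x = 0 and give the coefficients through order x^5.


Ansatz: y(x) = sum_{n>=0} a_n x^n, so y'(x) = sum_{n>=1} n a_n x^(n-1) and y''(x) = sum_{n>=2} n(n-1) a_n x^(n-2).
Substitute into P(x) y'' + Q(x) y' + R(x) y = 0 with P(x) = 1, Q(x) = x - 1, R(x) = 2x + 1, and match powers of x.
Initial conditions: a_0 = -1, a_1 = 2.
Setting the coefficient of each power of x to zero and solving order by order (substituting the coefficients already found):
  x^0: 2 a_2 - a_1 + a_0 = 0  ->  2 a_2 = a_1 - a_0 = 3  ->  a_2 = 3/2
  x^1: 6 a_3 - 2 a_2 + 2 a_1 + 2 a_0 = 0  ->  6 a_3 = 2 a_2 - 2 a_1 - 2 a_0 = 1  ->  a_3 = 1/6
  x^2: 12 a_4 - 3 a_3 + 3 a_2 + 2 a_1 = 0  ->  12 a_4 = 3 a_3 - 3 a_2 - 2 a_1 = -8  ->  a_4 = -2/3
  x^3: 20 a_5 - 4 a_4 + 4 a_3 + 2 a_2 = 0  ->  20 a_5 = 4 a_4 - 4 a_3 - 2 a_2 = -19/3  ->  a_5 = -19/60
Truncated series: y(x) = -1 + 2 x + (3/2) x^2 + (1/6) x^3 - (2/3) x^4 - (19/60) x^5 + O(x^6).

a_0 = -1; a_1 = 2; a_2 = 3/2; a_3 = 1/6; a_4 = -2/3; a_5 = -19/60


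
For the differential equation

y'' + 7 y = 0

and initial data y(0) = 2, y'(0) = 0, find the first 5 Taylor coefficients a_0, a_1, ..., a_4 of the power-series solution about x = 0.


Ansatz: y(x) = sum_{n>=0} a_n x^n, so y'(x) = sum_{n>=1} n a_n x^(n-1) and y''(x) = sum_{n>=2} n(n-1) a_n x^(n-2).
Substitute into P(x) y'' + Q(x) y' + R(x) y = 0 with P(x) = 1, Q(x) = 0, R(x) = 7, and match powers of x.
Initial conditions: a_0 = 2, a_1 = 0.
Setting the coefficient of each power of x to zero and solving order by order (substituting the coefficients already found):
  x^0: 2 a_2 + 7 a_0 = 0  ->  2 a_2 = -7 a_0 = -14  ->  a_2 = -7
  x^1: 6 a_3 + 7 a_1 = 0  ->  6 a_3 = -7 a_1 = 0  ->  a_3 = 0
  x^2: 12 a_4 + 7 a_2 = 0  ->  12 a_4 = -7 a_2 = 49  ->  a_4 = 49/12
Truncated series: y(x) = 2 - 7 x^2 + (49/12) x^4 + O(x^5).

a_0 = 2; a_1 = 0; a_2 = -7; a_3 = 0; a_4 = 49/12


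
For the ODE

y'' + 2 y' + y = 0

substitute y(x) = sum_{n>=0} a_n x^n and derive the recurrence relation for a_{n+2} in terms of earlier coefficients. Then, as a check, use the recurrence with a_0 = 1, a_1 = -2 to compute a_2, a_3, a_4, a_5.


Substitute y = sum_n a_n x^n.
y''(x) has coefficient (n+2)(n+1) a_{n+2} at x^n;
2 y'(x) has coefficient 2 (n+1) a_{n+1} at x^n;
y(x) has coefficient 1 a_n at x^n.
Matching x^n: (n+2)(n+1) a_{n+2} + 2 (n+1) a_{n+1} + 1 a_n = 0.
Thus a_{n+2} = [-2 (n+1) a_{n+1} - 1 a_n] / ((n+1)(n+2)).

Check with a_0 = 1, a_1 = -2 (apply the recurrence for n = 0, 1, 2, 3): a_0 = 1, a_1 = -2, a_2 = 3/2, a_3 = -2/3, a_4 = 5/24, a_5 = -1/20.

a_(n+2) = [-2 (n+1) a_(n+1) - 1 a_n] / ((n+1)(n+2)); check: a_0 = 1, a_1 = -2, a_2 = 3/2, a_3 = -2/3, a_4 = 5/24, a_5 = -1/20


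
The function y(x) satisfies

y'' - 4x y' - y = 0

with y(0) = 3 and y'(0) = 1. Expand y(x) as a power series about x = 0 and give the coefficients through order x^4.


Ansatz: y(x) = sum_{n>=0} a_n x^n, so y'(x) = sum_{n>=1} n a_n x^(n-1) and y''(x) = sum_{n>=2} n(n-1) a_n x^(n-2).
Substitute into P(x) y'' + Q(x) y' + R(x) y = 0 with P(x) = 1, Q(x) = -4x, R(x) = -1, and match powers of x.
Initial conditions: a_0 = 3, a_1 = 1.
Setting the coefficient of each power of x to zero and solving order by order (substituting the coefficients already found):
  x^0: 2 a_2 - a_0 = 0  ->  2 a_2 = a_0 = 3  ->  a_2 = 3/2
  x^1: 6 a_3 - 5 a_1 = 0  ->  6 a_3 = 5 a_1 = 5  ->  a_3 = 5/6
  x^2: 12 a_4 - 9 a_2 = 0  ->  12 a_4 = 9 a_2 = 27/2  ->  a_4 = 9/8
Truncated series: y(x) = 3 + x + (3/2) x^2 + (5/6) x^3 + (9/8) x^4 + O(x^5).

a_0 = 3; a_1 = 1; a_2 = 3/2; a_3 = 5/6; a_4 = 9/8


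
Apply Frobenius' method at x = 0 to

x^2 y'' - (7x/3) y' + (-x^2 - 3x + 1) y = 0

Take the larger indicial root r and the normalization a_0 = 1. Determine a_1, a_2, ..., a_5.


Write in Frobenius form y'' + (p(x)/x) y' + (q(x)/x^2) y = 0:
  p(x) = -7/3,  q(x) = -x^2 - 3x + 1.
Indicial equation: r(r-1) + (-7/3) r + (1) = 0 -> roots r_1 = 3, r_2 = 1/3.
Take r = r_1 = 3. Let y(x) = x^r sum_{n>=0} a_n x^n with a_0 = 1.
Substitute y = x^r sum a_n x^n and match x^{r+n}. The recurrence is
  D(n) a_n - 3 a_{n-1} - 1 a_{n-2} = 0,  where D(n) = (r+n)(r+n-1) + (-7/3)(r+n) + (1).
  a_n = [3 a_{n-1} + 1 a_{n-2}] / D(n).
Since the indicial polynomial factors as (r - r_1)(r - r_2), D(n) = (r_1 + n - r_1)(r_1 + n - r_2) = n(n + 8/3).
Evaluating step by step (a_0 = 1):
  n = 1: D(1) = 1(1 + 8/3) = 11/3; numerator = 3(1) = 3; a_1 = (3)/(11/3) = 9/11
  n = 2: D(2) = 2(2 + 8/3) = 28/3; numerator = 3(9/11) + 1(1) = 38/11; a_2 = (38/11)/(28/3) = 57/154
  n = 3: D(3) = 3(3 + 8/3) = 17; numerator = 3(57/154) + 1(9/11) = 27/14; a_3 = (27/14)/(17) = 27/238
  n = 4: D(4) = 4(4 + 8/3) = 80/3; numerator = 3(27/238) + 1(57/154) = 930/1309; a_4 = (930/1309)/(80/3) = 279/10472
  n = 5: D(5) = 5(5 + 8/3) = 115/3; numerator = 3(279/10472) + 1(27/238) = 2025/10472; a_5 = (2025/10472)/(115/3) = 1215/240856

r = 3; a_0 = 1; a_1 = 9/11; a_2 = 57/154; a_3 = 27/238; a_4 = 279/10472; a_5 = 1215/240856


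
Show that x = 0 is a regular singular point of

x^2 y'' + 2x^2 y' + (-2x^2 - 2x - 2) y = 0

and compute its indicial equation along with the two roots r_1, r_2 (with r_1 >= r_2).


Divide by x^2 to reach normal form y'' + P_1(x) y' + P_2(x) y = 0 with P_1(x) = 2 and P_2(x) = -2 - 2/x - 2/x^2.
x = 0 is a singular point because the y-coefficient -2 - 2/x - 2/x^2 has a pole at x = 0.
It is a regular singular point because x P_1(x) = p(x) = 2x and x^2 P_2(x) = q(x) = -2x^2 - 2x - 2 are polynomials, hence analytic at x = 0.
p(0) = 0,  q(0) = -2.
Indicial equation: r(r-1) + p(0) r + q(0) = 0, i.e. r^2 + (p(0) - 1) r + q(0) = 0, i.e. r^2 - 1 r - 2 = 0.
Discriminant: (-1)^2 - 4(-2) = 9, so r = (1 ± 3)/2.
Solving: r_1 = 2, r_2 = -1.

indicial: r^2 - 1 r - 2 = 0; roots r_1 = 2, r_2 = -1


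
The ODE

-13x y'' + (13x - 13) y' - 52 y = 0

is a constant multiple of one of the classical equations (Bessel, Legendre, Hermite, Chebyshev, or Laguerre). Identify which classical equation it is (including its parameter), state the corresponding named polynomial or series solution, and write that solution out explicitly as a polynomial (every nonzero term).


All three coefficients share the factor -13; dividing through by -13 gives  x y'' + (1 - x) y' + 4 y = 0.
This matches the Laguerre equation x y'' + (1 - x) y' + n y = 0 with n = 4; the polynomial solution is L_4(x).
With y = sum_k a_k x^k, matching x^k gives (k+1)k a_{k+1} + (k+1) a_{k+1} - k a_k + n a_k = 0, i.e. (k+1)^2 a_{k+1} = (k - n) a_k = (k - 4) a_k. The right side vanishes at k = 4, so the series terminates at degree 4.
Standard normalization L_n(0) = 1 gives a_0 = 1. Work upward with a_{k+1} = (k - 4) a_k / (k+1)^2:
  a_1 = (0 - 4)(1) / 1^2 = -4/1 = -4
  a_2 = (1 - 4)(-4) / 2^2 = 12/4 = 3
  a_3 = (2 - 4)(3) / 3^2 = -6/9 = -2/3
  a_4 = (3 - 4)(-2/3) / 4^2 = (2/3)/16 = 1/24
Hence L_4(x) = x^4/24 - 2 x^3/3 + 3 x^2 - 4 x + 1.

L_4(x); series = x^4/24 - 2 x^3/3 + 3 x^2 - 4 x + 1


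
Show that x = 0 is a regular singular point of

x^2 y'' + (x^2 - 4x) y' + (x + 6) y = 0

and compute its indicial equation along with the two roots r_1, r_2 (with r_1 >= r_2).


Divide by x^2 to reach normal form y'' + P_1(x) y' + P_2(x) y = 0 with P_1(x) = 1 - 4/x and P_2(x) = 1/x + 6/x^2.
x = 0 is a singular point because the y'-coefficient 1 - 4/x has a pole at x = 0 and the y-coefficient 1/x + 6/x^2 has a pole at x = 0.
It is a regular singular point because x P_1(x) = p(x) = x - 4 and x^2 P_2(x) = q(x) = x + 6 are polynomials, hence analytic at x = 0.
p(0) = -4,  q(0) = 6.
Indicial equation: r(r-1) + p(0) r + q(0) = 0, i.e. r^2 + (p(0) - 1) r + q(0) = 0, i.e. r^2 - 5 r + 6 = 0.
Discriminant: (-5)^2 - 4(6) = 1, so r = (5 ± 1)/2.
Solving: r_1 = 3, r_2 = 2.

indicial: r^2 - 5 r + 6 = 0; roots r_1 = 3, r_2 = 2


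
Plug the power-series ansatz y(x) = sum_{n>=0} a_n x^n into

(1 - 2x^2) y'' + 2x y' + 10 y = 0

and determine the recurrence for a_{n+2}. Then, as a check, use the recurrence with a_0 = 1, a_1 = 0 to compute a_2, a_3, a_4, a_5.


Substitute y = sum_n a_n x^n.
(1 - 2 x^2) y'' contributes (n+2)(n+1) a_{n+2} - 2 n(n-1) a_n at x^n.
2 x y'(x) contributes 2 n a_n at x^n.
10 y(x) contributes 10 a_n at x^n.
Matching x^n: (n+2)(n+1) a_{n+2} + (-2 n(n-1) + 2 n + 10) a_n = 0.
Thus a_{n+2} = (2 n(n-1) - 2 n - 10) / ((n+1)(n+2)) * a_n.

Check with a_0 = 1, a_1 = 0 (apply the recurrence for n = 0, 1, 2, 3): a_0 = 1, a_1 = 0, a_2 = -5, a_3 = 0, a_4 = 25/6, a_5 = 0.

a_(n+2) = (2 n(n-1) - 2 n - 10) / ((n+1)(n+2)) * a_n; check: a_0 = 1, a_1 = 0, a_2 = -5, a_3 = 0, a_4 = 25/6, a_5 = 0


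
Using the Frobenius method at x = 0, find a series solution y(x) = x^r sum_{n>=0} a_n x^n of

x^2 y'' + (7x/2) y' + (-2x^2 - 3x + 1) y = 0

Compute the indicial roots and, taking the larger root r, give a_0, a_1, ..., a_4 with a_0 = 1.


Write in Frobenius form y'' + (p(x)/x) y' + (q(x)/x^2) y = 0:
  p(x) = 7/2,  q(x) = -2x^2 - 3x + 1.
Indicial equation: r(r-1) + (7/2) r + (1) = 0 -> roots r_1 = -1/2, r_2 = -2.
Take r = r_1 = -1/2. Let y(x) = x^r sum_{n>=0} a_n x^n with a_0 = 1.
Substitute y = x^r sum a_n x^n and match x^{r+n}. The recurrence is
  D(n) a_n - 3 a_{n-1} - 2 a_{n-2} = 0,  where D(n) = (r+n)(r+n-1) + (7/2)(r+n) + (1).
  a_n = [3 a_{n-1} + 2 a_{n-2}] / D(n).
Since the indicial polynomial factors as (r - r_1)(r - r_2), D(n) = (r_1 + n - r_1)(r_1 + n - r_2) = n(n + 3/2).
Evaluating step by step (a_0 = 1):
  n = 1: D(1) = 1(1 + 3/2) = 5/2; numerator = 3(1) = 3; a_1 = (3)/(5/2) = 6/5
  n = 2: D(2) = 2(2 + 3/2) = 7; numerator = 3(6/5) + 2(1) = 28/5; a_2 = (28/5)/(7) = 4/5
  n = 3: D(3) = 3(3 + 3/2) = 27/2; numerator = 3(4/5) + 2(6/5) = 24/5; a_3 = (24/5)/(27/2) = 16/45
  n = 4: D(4) = 4(4 + 3/2) = 22; numerator = 3(16/45) + 2(4/5) = 8/3; a_4 = (8/3)/(22) = 4/33

r = -1/2; a_0 = 1; a_1 = 6/5; a_2 = 4/5; a_3 = 16/45; a_4 = 4/33


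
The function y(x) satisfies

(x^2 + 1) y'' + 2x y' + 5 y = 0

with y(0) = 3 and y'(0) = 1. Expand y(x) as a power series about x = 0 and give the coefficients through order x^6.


Ansatz: y(x) = sum_{n>=0} a_n x^n, so y'(x) = sum_{n>=1} n a_n x^(n-1) and y''(x) = sum_{n>=2} n(n-1) a_n x^(n-2).
Substitute into P(x) y'' + Q(x) y' + R(x) y = 0 with P(x) = x^2 + 1, Q(x) = 2x, R(x) = 5, and match powers of x.
Initial conditions: a_0 = 3, a_1 = 1.
Setting the coefficient of each power of x to zero and solving order by order (substituting the coefficients already found):
  x^0: 2 a_2 + 5 a_0 = 0  ->  2 a_2 = -5 a_0 = -15  ->  a_2 = -15/2
  x^1: 6 a_3 + 7 a_1 = 0  ->  6 a_3 = -7 a_1 = -7  ->  a_3 = -7/6
  x^2: 12 a_4 + 11 a_2 = 0  ->  12 a_4 = -11 a_2 = 165/2  ->  a_4 = 55/8
  x^3: 20 a_5 + 17 a_3 = 0  ->  20 a_5 = -17 a_3 = 119/6  ->  a_5 = 119/120
  x^4: 30 a_6 + 25 a_4 = 0  ->  30 a_6 = -25 a_4 = -1375/8  ->  a_6 = -275/48
Truncated series: y(x) = 3 + x - (15/2) x^2 - (7/6) x^3 + (55/8) x^4 + (119/120) x^5 - (275/48) x^6 + O(x^7).

a_0 = 3; a_1 = 1; a_2 = -15/2; a_3 = -7/6; a_4 = 55/8; a_5 = 119/120; a_6 = -275/48


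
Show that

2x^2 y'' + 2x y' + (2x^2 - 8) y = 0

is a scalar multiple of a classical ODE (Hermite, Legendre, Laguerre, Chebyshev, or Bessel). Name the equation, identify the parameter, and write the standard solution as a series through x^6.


All three coefficients share the factor 2; dividing through by 2 gives  x^2 y'' + x y' + (x^2 - 4) y = 0.
This matches the Bessel equation x^2 y'' + x y' + (x^2 - nu^2) y = 0 with nu^2 = 4, so nu = 2; the solution bounded at x = 0 is J_2(x).
Frobenius at x = 0: indicial roots ±nu; for r = nu the recurrence k(k + 2nu) c_k = -c_{k-2} gives the standard series J_nu(x) = sum_{k>=0} (-1)^k / (k! (k+nu)!) (x/2)^(2k+nu). Evaluate the first 3 terms:
  k = 0: (-1)^0 / (0! * 2! * 2^2) x^2 = 1/(1*2*4) x^2 = (1/8) x^2
  k = 1: (-1)^1 / (1! * 3! * 2^4) x^4 = -1/(1*6*16) x^4 = (-1/96) x^4
  k = 2: (-1)^2 / (2! * 4! * 2^6) x^6 = 1/(2*24*64) x^6 = (1/3072) x^6
Hence J_2(x) = x^6/3072 - x^4/96 + x^2/8 + ....

J_2(x); series = x^6/3072 - x^4/96 + x^2/8


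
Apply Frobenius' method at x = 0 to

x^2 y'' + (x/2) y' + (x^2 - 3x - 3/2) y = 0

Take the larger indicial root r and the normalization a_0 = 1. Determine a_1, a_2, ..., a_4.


Write in Frobenius form y'' + (p(x)/x) y' + (q(x)/x^2) y = 0:
  p(x) = 1/2,  q(x) = x^2 - 3x - 3/2.
Indicial equation: r(r-1) + (1/2) r + (-3/2) = 0 -> roots r_1 = 3/2, r_2 = -1.
Take r = r_1 = 3/2. Let y(x) = x^r sum_{n>=0} a_n x^n with a_0 = 1.
Substitute y = x^r sum a_n x^n and match x^{r+n}. The recurrence is
  D(n) a_n - 3 a_{n-1} + 1 a_{n-2} = 0,  where D(n) = (r+n)(r+n-1) + (1/2)(r+n) + (-3/2).
  a_n = [3 a_{n-1} - 1 a_{n-2}] / D(n).
Since the indicial polynomial factors as (r - r_1)(r - r_2), D(n) = (r_1 + n - r_1)(r_1 + n - r_2) = n(n + 5/2).
Evaluating step by step (a_0 = 1):
  n = 1: D(1) = 1(1 + 5/2) = 7/2; numerator = 3(1) = 3; a_1 = (3)/(7/2) = 6/7
  n = 2: D(2) = 2(2 + 5/2) = 9; numerator = 3(6/7) - 1(1) = 11/7; a_2 = (11/7)/(9) = 11/63
  n = 3: D(3) = 3(3 + 5/2) = 33/2; numerator = 3(11/63) - 1(6/7) = -1/3; a_3 = (-1/3)/(33/2) = -2/99
  n = 4: D(4) = 4(4 + 5/2) = 26; numerator = 3(-2/99) - 1(11/63) = -163/693; a_4 = (-163/693)/(26) = -163/18018

r = 3/2; a_0 = 1; a_1 = 6/7; a_2 = 11/63; a_3 = -2/99; a_4 = -163/18018


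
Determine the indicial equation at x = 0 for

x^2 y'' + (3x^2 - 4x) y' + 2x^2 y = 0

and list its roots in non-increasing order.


Divide by x^2 to reach normal form y'' + P_1(x) y' + P_2(x) y = 0 with P_1(x) = 3 - 4/x and P_2(x) = 2.
x = 0 is a singular point because the y'-coefficient 3 - 4/x has a pole at x = 0.
It is a regular singular point because x P_1(x) = p(x) = 3x - 4 and x^2 P_2(x) = q(x) = 2x^2 are polynomials, hence analytic at x = 0.
p(0) = -4,  q(0) = 0.
Indicial equation: r(r-1) + p(0) r + q(0) = 0, i.e. r^2 + (p(0) - 1) r + q(0) = 0, i.e. r^2 - 5 r = 0.
Discriminant: (-5)^2 - 4(0) = 25, so r = (5 ± 5)/2.
Solving: r_1 = 5, r_2 = 0.

indicial: r^2 - 5 r = 0; roots r_1 = 5, r_2 = 0


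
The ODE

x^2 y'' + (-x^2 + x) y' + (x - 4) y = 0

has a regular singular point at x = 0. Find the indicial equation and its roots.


Divide by x^2 to reach normal form y'' + P_1(x) y' + P_2(x) y = 0 with P_1(x) = -1 + 1/x and P_2(x) = 1/x - 4/x^2.
x = 0 is a singular point because the y'-coefficient -1 + 1/x has a pole at x = 0 and the y-coefficient 1/x - 4/x^2 has a pole at x = 0.
It is a regular singular point because x P_1(x) = p(x) = 1 - x and x^2 P_2(x) = q(x) = x - 4 are polynomials, hence analytic at x = 0.
p(0) = 1,  q(0) = -4.
Indicial equation: r(r-1) + p(0) r + q(0) = 0, i.e. r^2 + (p(0) - 1) r + q(0) = 0, i.e. r^2 - 4 = 0.
Discriminant: (0)^2 - 4(-4) = 16, so r = (0 ± 4)/2.
Solving: r_1 = 2, r_2 = -2.

indicial: r^2 - 4 = 0; roots r_1 = 2, r_2 = -2


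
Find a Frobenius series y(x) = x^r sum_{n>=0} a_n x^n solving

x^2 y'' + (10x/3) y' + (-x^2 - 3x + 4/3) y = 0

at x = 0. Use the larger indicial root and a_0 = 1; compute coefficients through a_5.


Write in Frobenius form y'' + (p(x)/x) y' + (q(x)/x^2) y = 0:
  p(x) = 10/3,  q(x) = -x^2 - 3x + 4/3.
Indicial equation: r(r-1) + (10/3) r + (4/3) = 0 -> roots r_1 = -1, r_2 = -4/3.
Take r = r_1 = -1. Let y(x) = x^r sum_{n>=0} a_n x^n with a_0 = 1.
Substitute y = x^r sum a_n x^n and match x^{r+n}. The recurrence is
  D(n) a_n - 3 a_{n-1} - 1 a_{n-2} = 0,  where D(n) = (r+n)(r+n-1) + (10/3)(r+n) + (4/3).
  a_n = [3 a_{n-1} + 1 a_{n-2}] / D(n).
Since the indicial polynomial factors as (r - r_1)(r - r_2), D(n) = (r_1 + n - r_1)(r_1 + n - r_2) = n(n + 1/3).
Evaluating step by step (a_0 = 1):
  n = 1: D(1) = 1(1 + 1/3) = 4/3; numerator = 3(1) = 3; a_1 = (3)/(4/3) = 9/4
  n = 2: D(2) = 2(2 + 1/3) = 14/3; numerator = 3(9/4) + 1(1) = 31/4; a_2 = (31/4)/(14/3) = 93/56
  n = 3: D(3) = 3(3 + 1/3) = 10; numerator = 3(93/56) + 1(9/4) = 405/56; a_3 = (405/56)/(10) = 81/112
  n = 4: D(4) = 4(4 + 1/3) = 52/3; numerator = 3(81/112) + 1(93/56) = 429/112; a_4 = (429/112)/(52/3) = 99/448
  n = 5: D(5) = 5(5 + 1/3) = 80/3; numerator = 3(99/448) + 1(81/112) = 621/448; a_5 = (621/448)/(80/3) = 1863/35840

r = -1; a_0 = 1; a_1 = 9/4; a_2 = 93/56; a_3 = 81/112; a_4 = 99/448; a_5 = 1863/35840


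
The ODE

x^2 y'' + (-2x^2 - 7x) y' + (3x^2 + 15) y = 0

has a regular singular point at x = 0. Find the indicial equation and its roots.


Divide by x^2 to reach normal form y'' + P_1(x) y' + P_2(x) y = 0 with P_1(x) = -2 - 7/x and P_2(x) = 3 + 15/x^2.
x = 0 is a singular point because the y'-coefficient -2 - 7/x has a pole at x = 0 and the y-coefficient 3 + 15/x^2 has a pole at x = 0.
It is a regular singular point because x P_1(x) = p(x) = -2x - 7 and x^2 P_2(x) = q(x) = 3x^2 + 15 are polynomials, hence analytic at x = 0.
p(0) = -7,  q(0) = 15.
Indicial equation: r(r-1) + p(0) r + q(0) = 0, i.e. r^2 + (p(0) - 1) r + q(0) = 0, i.e. r^2 - 8 r + 15 = 0.
Discriminant: (-8)^2 - 4(15) = 4, so r = (8 ± 2)/2.
Solving: r_1 = 5, r_2 = 3.

indicial: r^2 - 8 r + 15 = 0; roots r_1 = 5, r_2 = 3


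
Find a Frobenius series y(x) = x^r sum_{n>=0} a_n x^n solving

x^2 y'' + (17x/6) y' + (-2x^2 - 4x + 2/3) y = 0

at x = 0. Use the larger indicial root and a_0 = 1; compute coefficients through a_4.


Write in Frobenius form y'' + (p(x)/x) y' + (q(x)/x^2) y = 0:
  p(x) = 17/6,  q(x) = -2x^2 - 4x + 2/3.
Indicial equation: r(r-1) + (17/6) r + (2/3) = 0 -> roots r_1 = -1/2, r_2 = -4/3.
Take r = r_1 = -1/2. Let y(x) = x^r sum_{n>=0} a_n x^n with a_0 = 1.
Substitute y = x^r sum a_n x^n and match x^{r+n}. The recurrence is
  D(n) a_n - 4 a_{n-1} - 2 a_{n-2} = 0,  where D(n) = (r+n)(r+n-1) + (17/6)(r+n) + (2/3).
  a_n = [4 a_{n-1} + 2 a_{n-2}] / D(n).
Since the indicial polynomial factors as (r - r_1)(r - r_2), D(n) = (r_1 + n - r_1)(r_1 + n - r_2) = n(n + 5/6).
Evaluating step by step (a_0 = 1):
  n = 1: D(1) = 1(1 + 5/6) = 11/6; numerator = 4(1) = 4; a_1 = (4)/(11/6) = 24/11
  n = 2: D(2) = 2(2 + 5/6) = 17/3; numerator = 4(24/11) + 2(1) = 118/11; a_2 = (118/11)/(17/3) = 354/187
  n = 3: D(3) = 3(3 + 5/6) = 23/2; numerator = 4(354/187) + 2(24/11) = 2232/187; a_3 = (2232/187)/(23/2) = 4464/4301
  n = 4: D(4) = 4(4 + 5/6) = 58/3; numerator = 4(4464/4301) + 2(354/187) = 34140/4301; a_4 = (34140/4301)/(58/3) = 51210/124729

r = -1/2; a_0 = 1; a_1 = 24/11; a_2 = 354/187; a_3 = 4464/4301; a_4 = 51210/124729


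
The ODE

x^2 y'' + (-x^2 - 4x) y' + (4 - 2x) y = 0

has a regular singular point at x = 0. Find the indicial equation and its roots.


Divide by x^2 to reach normal form y'' + P_1(x) y' + P_2(x) y = 0 with P_1(x) = -1 - 4/x and P_2(x) = -2/x + 4/x^2.
x = 0 is a singular point because the y'-coefficient -1 - 4/x has a pole at x = 0 and the y-coefficient -2/x + 4/x^2 has a pole at x = 0.
It is a regular singular point because x P_1(x) = p(x) = -x - 4 and x^2 P_2(x) = q(x) = 4 - 2x are polynomials, hence analytic at x = 0.
p(0) = -4,  q(0) = 4.
Indicial equation: r(r-1) + p(0) r + q(0) = 0, i.e. r^2 + (p(0) - 1) r + q(0) = 0, i.e. r^2 - 5 r + 4 = 0.
Discriminant: (-5)^2 - 4(4) = 9, so r = (5 ± 3)/2.
Solving: r_1 = 4, r_2 = 1.

indicial: r^2 - 5 r + 4 = 0; roots r_1 = 4, r_2 = 1


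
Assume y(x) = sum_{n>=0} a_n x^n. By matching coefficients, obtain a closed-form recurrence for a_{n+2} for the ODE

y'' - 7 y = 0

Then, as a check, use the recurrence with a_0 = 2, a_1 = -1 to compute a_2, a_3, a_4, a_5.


Substitute y = sum_n a_n x^n into y'' + (const) y = 0.
y''(x) = sum_{n>=0} (n+2)(n+1) a_{n+2} x^n.
The ODE becomes sum_n [(n+2)(n+1) a_{n+2} - 7 a_n] x^n = 0.
Setting each coefficient to zero gives the recurrence:
  (n+2)(n+1) a_{n+2} - 7 a_n = 0,
  a_{n+2} = 7 / ((n+1)(n+2)) a_n.

Check with a_0 = 2, a_1 = -1 (apply the recurrence for n = 0, 1, 2, 3): a_0 = 2, a_1 = -1, a_2 = 7, a_3 = -7/6, a_4 = 49/12, a_5 = -49/120.

a_{n+2} = 7/((n+1)(n+2)) * a_n; check: a_0 = 2, a_1 = -1, a_2 = 7, a_3 = -7/6, a_4 = 49/12, a_5 = -49/120


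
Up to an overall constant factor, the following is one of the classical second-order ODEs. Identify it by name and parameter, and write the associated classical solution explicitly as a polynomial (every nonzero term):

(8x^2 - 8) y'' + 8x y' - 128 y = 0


All three coefficients share the factor -8; dividing through by -8 gives  (1 - x^2) y'' - x y' + 16 y = 0.
This matches the Chebyshev equation (1 - x^2) y'' - x y' + n^2 y = 0 (note the -x y' term, not -2x y') with n^2 = 16, so n = 4; the polynomial solution is T_4(x).
With y = sum_k a_k x^k, matching x^k gives (k+2)(k+1) a_{k+2} = (k^2 - n^2) a_k = (k - 4)(k + 4) a_k. The right side vanishes at k = 4, so the series with the parity of 4 terminates at degree 4.
Standard normalization: leading coefficient of T_n is 2^(n-1), so a_4 = 2^3 = 8. Work downward with a_k = (k+1)(k+2) a_{k+2} / ((k - 4)(k + 4)):
  a_2 = (3)(4)(8) / ((2 - 4)(2 + 4)) = 96/(-12) = -8
  a_0 = (1)(2)(-8) / ((0 - 4)(0 + 4)) = -16/(-16) = 1
Hence T_4(x) = 8 x^4 - 8 x^2 + 1.

T_4(x); series = 8 x^4 - 8 x^2 + 1


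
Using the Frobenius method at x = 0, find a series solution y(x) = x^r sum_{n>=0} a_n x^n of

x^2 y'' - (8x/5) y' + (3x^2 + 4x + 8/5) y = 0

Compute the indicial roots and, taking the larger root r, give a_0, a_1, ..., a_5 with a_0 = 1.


Write in Frobenius form y'' + (p(x)/x) y' + (q(x)/x^2) y = 0:
  p(x) = -8/5,  q(x) = 3x^2 + 4x + 8/5.
Indicial equation: r(r-1) + (-8/5) r + (8/5) = 0 -> roots r_1 = 8/5, r_2 = 1.
Take r = r_1 = 8/5. Let y(x) = x^r sum_{n>=0} a_n x^n with a_0 = 1.
Substitute y = x^r sum a_n x^n and match x^{r+n}. The recurrence is
  D(n) a_n + 4 a_{n-1} + 3 a_{n-2} = 0,  where D(n) = (r+n)(r+n-1) + (-8/5)(r+n) + (8/5).
  a_n = [-4 a_{n-1} - 3 a_{n-2}] / D(n).
Since the indicial polynomial factors as (r - r_1)(r - r_2), D(n) = (r_1 + n - r_1)(r_1 + n - r_2) = n(n + 3/5).
Evaluating step by step (a_0 = 1):
  n = 1: D(1) = 1(1 + 3/5) = 8/5; numerator = -4(1) = -4; a_1 = (-4)/(8/5) = -5/2
  n = 2: D(2) = 2(2 + 3/5) = 26/5; numerator = -4(-5/2) - 3(1) = 7; a_2 = (7)/(26/5) = 35/26
  n = 3: D(3) = 3(3 + 3/5) = 54/5; numerator = -4(35/26) - 3(-5/2) = 55/26; a_3 = (55/26)/(54/5) = 275/1404
  n = 4: D(4) = 4(4 + 3/5) = 92/5; numerator = -4(275/1404) - 3(35/26) = -3385/702; a_4 = (-3385/702)/(92/5) = -16925/64584
  n = 5: D(5) = 5(5 + 3/5) = 28; numerator = -4(-16925/64584) - 3(275/1404) = 14875/32292; a_5 = (14875/32292)/(28) = 2125/129168

r = 8/5; a_0 = 1; a_1 = -5/2; a_2 = 35/26; a_3 = 275/1404; a_4 = -16925/64584; a_5 = 2125/129168


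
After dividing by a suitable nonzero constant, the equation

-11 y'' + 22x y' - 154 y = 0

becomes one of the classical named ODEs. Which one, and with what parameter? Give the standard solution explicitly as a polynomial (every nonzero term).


All three coefficients share the factor -11; dividing through by -11 gives  y'' - 2x y' + 14 y = 0.
This matches the Hermite equation y'' - 2x y' + 2n y = 0 with 2n = 14, so n = 7; the polynomial solution is H_7(x).
With y = sum_k a_k x^k, matching x^k gives (k+2)(k+1) a_{k+2} = 2(k - n) a_k = 2(k - 7) a_k. The right side vanishes at k = 7, so the series with the parity of 7 terminates at degree 7.
Standard normalization: leading coefficient of H_n is 2^n, so a_7 = 2^7 = 128. Work downward with a_k = (k+1)(k+2) a_{k+2} / (2(k - n)):
  a_5 = (6)(7)(128) / (2(5 - 7)) = 5376/(-4) = -1344
  a_3 = (4)(5)(-1344) / (2(3 - 7)) = -26880/(-8) = 3360
  a_1 = (2)(3)(3360) / (2(1 - 7)) = 20160/(-12) = -1680
Hence H_7(x) = 128 x^7 - 1344 x^5 + 3360 x^3 - 1680 x.

H_7(x); series = 128 x^7 - 1344 x^5 + 3360 x^3 - 1680 x


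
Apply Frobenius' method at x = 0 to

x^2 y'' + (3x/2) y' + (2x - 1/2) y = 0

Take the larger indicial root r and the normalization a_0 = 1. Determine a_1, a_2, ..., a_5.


Write in Frobenius form y'' + (p(x)/x) y' + (q(x)/x^2) y = 0:
  p(x) = 3/2,  q(x) = 2x - 1/2.
Indicial equation: r(r-1) + (3/2) r + (-1/2) = 0 -> roots r_1 = 1/2, r_2 = -1.
Take r = r_1 = 1/2. Let y(x) = x^r sum_{n>=0} a_n x^n with a_0 = 1.
Substitute y = x^r sum a_n x^n and match x^{r+n}. The recurrence is
  D(n) a_n + 2 a_{n-1} = 0,  where D(n) = (r+n)(r+n-1) + (3/2)(r+n) + (-1/2).
  a_n = -2 / D(n) * a_{n-1}.
Since the indicial polynomial factors as (r - r_1)(r - r_2), D(n) = (r_1 + n - r_1)(r_1 + n - r_2) = n(n + 3/2).
Evaluating step by step (a_0 = 1):
  n = 1: D(1) = 1(1 + 3/2) = 5/2; numerator = -2(1) = -2; a_1 = (-2)/(5/2) = -4/5
  n = 2: D(2) = 2(2 + 3/2) = 7; numerator = -2(-4/5) = 8/5; a_2 = (8/5)/(7) = 8/35
  n = 3: D(3) = 3(3 + 3/2) = 27/2; numerator = -2(8/35) = -16/35; a_3 = (-16/35)/(27/2) = -32/945
  n = 4: D(4) = 4(4 + 3/2) = 22; numerator = -2(-32/945) = 64/945; a_4 = (64/945)/(22) = 32/10395
  n = 5: D(5) = 5(5 + 3/2) = 65/2; numerator = -2(32/10395) = -64/10395; a_5 = (-64/10395)/(65/2) = -128/675675

r = 1/2; a_0 = 1; a_1 = -4/5; a_2 = 8/35; a_3 = -32/945; a_4 = 32/10395; a_5 = -128/675675


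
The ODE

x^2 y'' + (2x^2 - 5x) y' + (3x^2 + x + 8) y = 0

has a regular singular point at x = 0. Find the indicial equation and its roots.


Divide by x^2 to reach normal form y'' + P_1(x) y' + P_2(x) y = 0 with P_1(x) = 2 - 5/x and P_2(x) = 3 + 1/x + 8/x^2.
x = 0 is a singular point because the y'-coefficient 2 - 5/x has a pole at x = 0 and the y-coefficient 3 + 1/x + 8/x^2 has a pole at x = 0.
It is a regular singular point because x P_1(x) = p(x) = 2x - 5 and x^2 P_2(x) = q(x) = 3x^2 + x + 8 are polynomials, hence analytic at x = 0.
p(0) = -5,  q(0) = 8.
Indicial equation: r(r-1) + p(0) r + q(0) = 0, i.e. r^2 + (p(0) - 1) r + q(0) = 0, i.e. r^2 - 6 r + 8 = 0.
Discriminant: (-6)^2 - 4(8) = 4, so r = (6 ± 2)/2.
Solving: r_1 = 4, r_2 = 2.

indicial: r^2 - 6 r + 8 = 0; roots r_1 = 4, r_2 = 2


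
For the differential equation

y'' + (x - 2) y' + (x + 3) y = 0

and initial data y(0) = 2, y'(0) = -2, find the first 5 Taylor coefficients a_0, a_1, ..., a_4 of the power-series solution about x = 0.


Ansatz: y(x) = sum_{n>=0} a_n x^n, so y'(x) = sum_{n>=1} n a_n x^(n-1) and y''(x) = sum_{n>=2} n(n-1) a_n x^(n-2).
Substitute into P(x) y'' + Q(x) y' + R(x) y = 0 with P(x) = 1, Q(x) = x - 2, R(x) = x + 3, and match powers of x.
Initial conditions: a_0 = 2, a_1 = -2.
Setting the coefficient of each power of x to zero and solving order by order (substituting the coefficients already found):
  x^0: 2 a_2 - 2 a_1 + 3 a_0 = 0  ->  2 a_2 = 2 a_1 - 3 a_0 = -10  ->  a_2 = -5
  x^1: 6 a_3 - 4 a_2 + 4 a_1 + a_0 = 0  ->  6 a_3 = 4 a_2 - 4 a_1 - a_0 = -14  ->  a_3 = -7/3
  x^2: 12 a_4 - 6 a_3 + 5 a_2 + a_1 = 0  ->  12 a_4 = 6 a_3 - 5 a_2 - a_1 = 13  ->  a_4 = 13/12
Truncated series: y(x) = 2 - 2 x - 5 x^2 - (7/3) x^3 + (13/12) x^4 + O(x^5).

a_0 = 2; a_1 = -2; a_2 = -5; a_3 = -7/3; a_4 = 13/12


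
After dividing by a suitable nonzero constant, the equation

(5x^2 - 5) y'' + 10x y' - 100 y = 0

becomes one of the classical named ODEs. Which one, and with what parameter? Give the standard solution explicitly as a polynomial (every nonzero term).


All three coefficients share the factor -5; dividing through by -5 gives  (1 - x^2) y'' - 2x y' + 20 y = 0.
This matches the Legendre equation (1 - x^2) y'' - 2x y' + n(n+1) y = 0 (note the -2x y' term) with n(n+1) = 20, so n = 4; the polynomial solution is P_4(x).
With y = sum_k a_k x^k, matching x^k gives (k+2)(k+1) a_{k+2} = [k(k+1) - n(n+1)] a_k = (k - 4)(k + 5) a_k. The right side vanishes at k = 4, so the series with the parity of 4 terminates at degree 4.
Standard normalization (P_n(1) = 1): leading coefficient (2n)!/(2^n (n!)^2) = 40320/(16*576) = 35/8, so a_4 = 35/8. Work downward with a_k = (k+1)(k+2) a_{k+2} / ((k - 4)(k + 5)):
  a_2 = (3)(4)(35/8) / ((2 - 4)(2 + 5)) = (105/2)/(-14) = -15/4
  a_0 = (1)(2)(-15/4) / ((0 - 4)(0 + 5)) = (-15/2)/(-20) = 3/8
Hence P_4(x) = 35 x^4/8 - 15 x^2/4 + 3/8.

P_4(x); series = 35 x^4/8 - 15 x^2/4 + 3/8


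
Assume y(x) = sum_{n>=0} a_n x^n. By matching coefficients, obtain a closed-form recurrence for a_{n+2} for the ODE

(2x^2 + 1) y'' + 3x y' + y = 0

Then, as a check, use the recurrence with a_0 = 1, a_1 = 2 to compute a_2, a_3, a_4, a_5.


Substitute y = sum_n a_n x^n.
(1 + 2 x^2) y'' contributes (n+2)(n+1) a_{n+2} + 2 n(n-1) a_n at x^n.
3 x y'(x) contributes 3 n a_n at x^n.
y(x) contributes 1 a_n at x^n.
Matching x^n: (n+2)(n+1) a_{n+2} + (2 n(n-1) + 3 n + 1) a_n = 0.
Thus a_{n+2} = (-2 n(n-1) - 3 n - 1) / ((n+1)(n+2)) * a_n.

Check with a_0 = 1, a_1 = 2 (apply the recurrence for n = 0, 1, 2, 3): a_0 = 1, a_1 = 2, a_2 = -1/2, a_3 = -4/3, a_4 = 11/24, a_5 = 22/15.

a_(n+2) = (-2 n(n-1) - 3 n - 1) / ((n+1)(n+2)) * a_n; check: a_0 = 1, a_1 = 2, a_2 = -1/2, a_3 = -4/3, a_4 = 11/24, a_5 = 22/15


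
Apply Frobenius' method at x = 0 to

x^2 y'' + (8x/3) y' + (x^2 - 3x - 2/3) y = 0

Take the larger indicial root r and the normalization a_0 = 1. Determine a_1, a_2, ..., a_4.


Write in Frobenius form y'' + (p(x)/x) y' + (q(x)/x^2) y = 0:
  p(x) = 8/3,  q(x) = x^2 - 3x - 2/3.
Indicial equation: r(r-1) + (8/3) r + (-2/3) = 0 -> roots r_1 = 1/3, r_2 = -2.
Take r = r_1 = 1/3. Let y(x) = x^r sum_{n>=0} a_n x^n with a_0 = 1.
Substitute y = x^r sum a_n x^n and match x^{r+n}. The recurrence is
  D(n) a_n - 3 a_{n-1} + 1 a_{n-2} = 0,  where D(n) = (r+n)(r+n-1) + (8/3)(r+n) + (-2/3).
  a_n = [3 a_{n-1} - 1 a_{n-2}] / D(n).
Since the indicial polynomial factors as (r - r_1)(r - r_2), D(n) = (r_1 + n - r_1)(r_1 + n - r_2) = n(n + 7/3).
Evaluating step by step (a_0 = 1):
  n = 1: D(1) = 1(1 + 7/3) = 10/3; numerator = 3(1) = 3; a_1 = (3)/(10/3) = 9/10
  n = 2: D(2) = 2(2 + 7/3) = 26/3; numerator = 3(9/10) - 1(1) = 17/10; a_2 = (17/10)/(26/3) = 51/260
  n = 3: D(3) = 3(3 + 7/3) = 16; numerator = 3(51/260) - 1(9/10) = -81/260; a_3 = (-81/260)/(16) = -81/4160
  n = 4: D(4) = 4(4 + 7/3) = 76/3; numerator = 3(-81/4160) - 1(51/260) = -1059/4160; a_4 = (-1059/4160)/(76/3) = -3177/316160

r = 1/3; a_0 = 1; a_1 = 9/10; a_2 = 51/260; a_3 = -81/4160; a_4 = -3177/316160


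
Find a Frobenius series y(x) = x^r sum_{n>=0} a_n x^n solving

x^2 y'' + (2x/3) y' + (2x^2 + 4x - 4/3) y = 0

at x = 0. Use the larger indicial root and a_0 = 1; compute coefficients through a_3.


Write in Frobenius form y'' + (p(x)/x) y' + (q(x)/x^2) y = 0:
  p(x) = 2/3,  q(x) = 2x^2 + 4x - 4/3.
Indicial equation: r(r-1) + (2/3) r + (-4/3) = 0 -> roots r_1 = 4/3, r_2 = -1.
Take r = r_1 = 4/3. Let y(x) = x^r sum_{n>=0} a_n x^n with a_0 = 1.
Substitute y = x^r sum a_n x^n and match x^{r+n}. The recurrence is
  D(n) a_n + 4 a_{n-1} + 2 a_{n-2} = 0,  where D(n) = (r+n)(r+n-1) + (2/3)(r+n) + (-4/3).
  a_n = [-4 a_{n-1} - 2 a_{n-2}] / D(n).
Since the indicial polynomial factors as (r - r_1)(r - r_2), D(n) = (r_1 + n - r_1)(r_1 + n - r_2) = n(n + 7/3).
Evaluating step by step (a_0 = 1):
  n = 1: D(1) = 1(1 + 7/3) = 10/3; numerator = -4(1) = -4; a_1 = (-4)/(10/3) = -6/5
  n = 2: D(2) = 2(2 + 7/3) = 26/3; numerator = -4(-6/5) - 2(1) = 14/5; a_2 = (14/5)/(26/3) = 21/65
  n = 3: D(3) = 3(3 + 7/3) = 16; numerator = -4(21/65) - 2(-6/5) = 72/65; a_3 = (72/65)/(16) = 9/130

r = 4/3; a_0 = 1; a_1 = -6/5; a_2 = 21/65; a_3 = 9/130


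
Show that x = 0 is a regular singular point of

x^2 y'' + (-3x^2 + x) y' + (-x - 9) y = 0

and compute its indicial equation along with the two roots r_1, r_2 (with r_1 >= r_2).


Divide by x^2 to reach normal form y'' + P_1(x) y' + P_2(x) y = 0 with P_1(x) = -3 + 1/x and P_2(x) = -1/x - 9/x^2.
x = 0 is a singular point because the y'-coefficient -3 + 1/x has a pole at x = 0 and the y-coefficient -1/x - 9/x^2 has a pole at x = 0.
It is a regular singular point because x P_1(x) = p(x) = 1 - 3x and x^2 P_2(x) = q(x) = -x - 9 are polynomials, hence analytic at x = 0.
p(0) = 1,  q(0) = -9.
Indicial equation: r(r-1) + p(0) r + q(0) = 0, i.e. r^2 + (p(0) - 1) r + q(0) = 0, i.e. r^2 - 9 = 0.
Discriminant: (0)^2 - 4(-9) = 36, so r = (0 ± 6)/2.
Solving: r_1 = 3, r_2 = -3.

indicial: r^2 - 9 = 0; roots r_1 = 3, r_2 = -3


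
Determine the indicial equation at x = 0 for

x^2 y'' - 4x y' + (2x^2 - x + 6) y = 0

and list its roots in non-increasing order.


Divide by x^2 to reach normal form y'' + P_1(x) y' + P_2(x) y = 0 with P_1(x) = -4/x and P_2(x) = 2 - 1/x + 6/x^2.
x = 0 is a singular point because the y'-coefficient -4/x has a pole at x = 0 and the y-coefficient 2 - 1/x + 6/x^2 has a pole at x = 0.
It is a regular singular point because x P_1(x) = p(x) = -4 and x^2 P_2(x) = q(x) = 2x^2 - x + 6 are polynomials, hence analytic at x = 0.
p(0) = -4,  q(0) = 6.
Indicial equation: r(r-1) + p(0) r + q(0) = 0, i.e. r^2 + (p(0) - 1) r + q(0) = 0, i.e. r^2 - 5 r + 6 = 0.
Discriminant: (-5)^2 - 4(6) = 1, so r = (5 ± 1)/2.
Solving: r_1 = 3, r_2 = 2.

indicial: r^2 - 5 r + 6 = 0; roots r_1 = 3, r_2 = 2


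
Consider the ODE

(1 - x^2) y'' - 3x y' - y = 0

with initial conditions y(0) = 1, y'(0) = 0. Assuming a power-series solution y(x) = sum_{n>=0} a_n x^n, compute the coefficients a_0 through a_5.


Ansatz: y(x) = sum_{n>=0} a_n x^n, so y'(x) = sum_{n>=1} n a_n x^(n-1) and y''(x) = sum_{n>=2} n(n-1) a_n x^(n-2).
Substitute into P(x) y'' + Q(x) y' + R(x) y = 0 with P(x) = 1 - x^2, Q(x) = -3x, R(x) = -1, and match powers of x.
Initial conditions: a_0 = 1, a_1 = 0.
Setting the coefficient of each power of x to zero and solving order by order (substituting the coefficients already found):
  x^0: 2 a_2 - a_0 = 0  ->  2 a_2 = a_0 = 1  ->  a_2 = 1/2
  x^1: 6 a_3 - 4 a_1 = 0  ->  6 a_3 = 4 a_1 = 0  ->  a_3 = 0
  x^2: 12 a_4 - 9 a_2 = 0  ->  12 a_4 = 9 a_2 = 9/2  ->  a_4 = 3/8
  x^3: 20 a_5 - 16 a_3 = 0  ->  20 a_5 = 16 a_3 = 0  ->  a_5 = 0
Truncated series: y(x) = 1 + (1/2) x^2 + (3/8) x^4 + O(x^6).

a_0 = 1; a_1 = 0; a_2 = 1/2; a_3 = 0; a_4 = 3/8; a_5 = 0


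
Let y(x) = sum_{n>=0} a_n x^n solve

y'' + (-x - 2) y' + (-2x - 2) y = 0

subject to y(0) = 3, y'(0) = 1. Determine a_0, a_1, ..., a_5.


Ansatz: y(x) = sum_{n>=0} a_n x^n, so y'(x) = sum_{n>=1} n a_n x^(n-1) and y''(x) = sum_{n>=2} n(n-1) a_n x^(n-2).
Substitute into P(x) y'' + Q(x) y' + R(x) y = 0 with P(x) = 1, Q(x) = -x - 2, R(x) = -2x - 2, and match powers of x.
Initial conditions: a_0 = 3, a_1 = 1.
Setting the coefficient of each power of x to zero and solving order by order (substituting the coefficients already found):
  x^0: 2 a_2 - 2 a_1 - 2 a_0 = 0  ->  2 a_2 = 2 a_1 + 2 a_0 = 8  ->  a_2 = 4
  x^1: 6 a_3 - 4 a_2 - 3 a_1 - 2 a_0 = 0  ->  6 a_3 = 4 a_2 + 3 a_1 + 2 a_0 = 25  ->  a_3 = 25/6
  x^2: 12 a_4 - 6 a_3 - 4 a_2 - 2 a_1 = 0  ->  12 a_4 = 6 a_3 + 4 a_2 + 2 a_1 = 43  ->  a_4 = 43/12
  x^3: 20 a_5 - 8 a_4 - 5 a_3 - 2 a_2 = 0  ->  20 a_5 = 8 a_4 + 5 a_3 + 2 a_2 = 115/2  ->  a_5 = 23/8
Truncated series: y(x) = 3 + x + 4 x^2 + (25/6) x^3 + (43/12) x^4 + (23/8) x^5 + O(x^6).

a_0 = 3; a_1 = 1; a_2 = 4; a_3 = 25/6; a_4 = 43/12; a_5 = 23/8
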